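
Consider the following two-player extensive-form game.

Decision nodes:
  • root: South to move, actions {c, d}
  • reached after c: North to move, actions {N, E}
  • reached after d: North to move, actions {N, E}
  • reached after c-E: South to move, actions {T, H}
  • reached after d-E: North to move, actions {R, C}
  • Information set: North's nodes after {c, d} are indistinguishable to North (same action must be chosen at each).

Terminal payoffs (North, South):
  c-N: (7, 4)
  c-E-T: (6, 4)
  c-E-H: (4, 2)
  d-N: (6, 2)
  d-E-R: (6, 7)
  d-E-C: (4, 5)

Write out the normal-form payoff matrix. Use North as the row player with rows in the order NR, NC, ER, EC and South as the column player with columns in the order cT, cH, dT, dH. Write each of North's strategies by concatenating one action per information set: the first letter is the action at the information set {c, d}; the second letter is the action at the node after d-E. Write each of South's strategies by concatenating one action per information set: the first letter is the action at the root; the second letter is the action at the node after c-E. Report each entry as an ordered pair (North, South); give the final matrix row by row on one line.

           cT       cH       dT       dH
  NR    (7,4)    (7,4)    (6,2)    (6,2)
  NC    (7,4)    (7,4)    (6,2)    (6,2)
  ER    (6,4)    (4,2)    (6,7)    (6,7)
  EC    (6,4)    (4,2)    (4,5)    (4,5)

NR: (7,4) (7,4) (6,2) (6,2) | NC: (7,4) (7,4) (6,2) (6,2) | ER: (6,4) (4,2) (6,7) (6,7) | EC: (6,4) (4,2) (4,5) (4,5)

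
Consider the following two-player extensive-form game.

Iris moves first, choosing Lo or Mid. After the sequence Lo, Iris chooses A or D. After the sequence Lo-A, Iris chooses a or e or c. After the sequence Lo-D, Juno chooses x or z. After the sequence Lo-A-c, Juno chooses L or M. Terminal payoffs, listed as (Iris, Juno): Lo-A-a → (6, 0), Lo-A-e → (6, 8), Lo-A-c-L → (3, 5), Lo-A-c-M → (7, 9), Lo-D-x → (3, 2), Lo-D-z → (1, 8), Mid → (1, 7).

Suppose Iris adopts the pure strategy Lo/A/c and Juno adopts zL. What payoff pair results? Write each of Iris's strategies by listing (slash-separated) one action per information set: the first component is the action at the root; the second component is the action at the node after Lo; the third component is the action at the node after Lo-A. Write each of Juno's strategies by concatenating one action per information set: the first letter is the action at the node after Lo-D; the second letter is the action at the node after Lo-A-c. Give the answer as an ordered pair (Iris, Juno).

Trace the play path from the root:
  Iris plays Lo
  Iris plays A at [Lo]
  Iris plays c at [Lo-A]
  Juno plays L at [Lo-A-c]
→ terminal payoff (3, 5).
(Juno's choice at the node after Lo-D is never reached on this path, so it doesn't affect the outcome.)

(3, 5)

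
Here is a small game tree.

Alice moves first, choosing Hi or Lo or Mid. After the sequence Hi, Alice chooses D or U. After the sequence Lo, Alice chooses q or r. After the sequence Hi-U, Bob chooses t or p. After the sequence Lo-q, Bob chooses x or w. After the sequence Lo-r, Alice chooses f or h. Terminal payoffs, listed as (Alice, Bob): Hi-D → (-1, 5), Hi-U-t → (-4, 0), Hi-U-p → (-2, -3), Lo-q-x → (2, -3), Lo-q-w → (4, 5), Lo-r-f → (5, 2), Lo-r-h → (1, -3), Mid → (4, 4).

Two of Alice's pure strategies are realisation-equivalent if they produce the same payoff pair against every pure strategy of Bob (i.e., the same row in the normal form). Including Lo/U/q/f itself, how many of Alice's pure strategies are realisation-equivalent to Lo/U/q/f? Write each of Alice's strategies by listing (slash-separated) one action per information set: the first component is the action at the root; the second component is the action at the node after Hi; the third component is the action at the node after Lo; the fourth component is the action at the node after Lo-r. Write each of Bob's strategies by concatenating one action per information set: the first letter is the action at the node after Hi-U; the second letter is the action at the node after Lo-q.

4

Row for Lo/U/q/f (columns tx, tw, px, pw): (2,-3) (4,5) (2,-3) (4,5).
Under Lo/U/q/f, Alice's choice at the node after Hi and at the node after Lo-r can never be reached regardless of what Bob does, so varying those choices leaves every outcome unchanged.
Holding the reachable choices fixed and varying the unreachable ones freely already gives 2 × 2 = 4 equivalent strategies.
No other strategy reproduces this row, so those 4 are the full class: Lo/D/q/f, Lo/D/q/h, Lo/U/q/f, Lo/U/q/h.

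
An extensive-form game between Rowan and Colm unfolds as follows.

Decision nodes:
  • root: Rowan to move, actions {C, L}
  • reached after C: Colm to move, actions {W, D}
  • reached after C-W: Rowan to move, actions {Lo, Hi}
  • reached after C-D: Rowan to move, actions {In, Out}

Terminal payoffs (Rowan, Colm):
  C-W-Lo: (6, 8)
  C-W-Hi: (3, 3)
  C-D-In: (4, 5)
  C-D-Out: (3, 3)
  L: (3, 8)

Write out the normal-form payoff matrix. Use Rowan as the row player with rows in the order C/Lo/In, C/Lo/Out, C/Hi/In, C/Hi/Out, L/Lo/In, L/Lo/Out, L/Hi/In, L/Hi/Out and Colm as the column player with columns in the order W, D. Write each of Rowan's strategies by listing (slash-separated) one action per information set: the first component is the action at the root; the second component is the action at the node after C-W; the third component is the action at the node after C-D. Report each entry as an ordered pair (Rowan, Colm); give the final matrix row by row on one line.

                W        D
 C/Lo/In    (6,8)    (4,5)
C/Lo/Out    (6,8)    (3,3)
 C/Hi/In    (3,3)    (4,5)
C/Hi/Out    (3,3)    (3,3)
 L/Lo/In    (3,8)    (3,8)
L/Lo/Out    (3,8)    (3,8)
 L/Hi/In    (3,8)    (3,8)
L/Hi/Out    (3,8)    (3,8)

C/Lo/In: (6,8) (4,5) | C/Lo/Out: (6,8) (3,3) | C/Hi/In: (3,3) (4,5) | C/Hi/Out: (3,3) (3,3) | L/Lo/In: (3,8) (3,8) | L/Lo/Out: (3,8) (3,8) | L/Hi/In: (3,8) (3,8) | L/Hi/Out: (3,8) (3,8)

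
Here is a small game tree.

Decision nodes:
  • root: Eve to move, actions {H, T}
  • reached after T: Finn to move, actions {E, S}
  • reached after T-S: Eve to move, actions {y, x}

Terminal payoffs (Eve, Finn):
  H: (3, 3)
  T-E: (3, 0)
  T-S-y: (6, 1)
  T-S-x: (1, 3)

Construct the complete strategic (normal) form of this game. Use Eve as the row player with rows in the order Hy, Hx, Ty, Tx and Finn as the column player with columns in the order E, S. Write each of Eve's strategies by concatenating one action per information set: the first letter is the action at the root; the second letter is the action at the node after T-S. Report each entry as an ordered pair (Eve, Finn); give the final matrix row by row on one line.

Row Hy: E→(3,3), S→(3,3)
Row Hx: E→(3,3), S→(3,3)
Row Ty: E→(3,0), S→(6,1)
Row Tx: E→(3,0), S→(1,3)

Hy: (3,3) (3,3) | Hx: (3,3) (3,3) | Ty: (3,0) (6,1) | Tx: (3,0) (1,3)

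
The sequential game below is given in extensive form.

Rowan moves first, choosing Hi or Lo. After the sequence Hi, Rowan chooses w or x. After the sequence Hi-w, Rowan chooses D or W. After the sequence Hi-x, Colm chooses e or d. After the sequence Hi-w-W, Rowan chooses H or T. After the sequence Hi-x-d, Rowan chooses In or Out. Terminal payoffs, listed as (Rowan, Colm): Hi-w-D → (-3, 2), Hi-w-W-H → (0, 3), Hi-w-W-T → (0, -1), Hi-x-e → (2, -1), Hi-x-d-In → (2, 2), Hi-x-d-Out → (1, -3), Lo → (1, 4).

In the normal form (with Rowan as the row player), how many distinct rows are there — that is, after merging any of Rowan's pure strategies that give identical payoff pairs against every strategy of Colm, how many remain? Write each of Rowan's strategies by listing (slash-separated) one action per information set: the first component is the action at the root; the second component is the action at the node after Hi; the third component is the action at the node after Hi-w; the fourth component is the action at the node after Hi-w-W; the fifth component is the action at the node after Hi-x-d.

Rowan has 32 pure strategies: Hi/w/D/H/In, Hi/w/D/H/Out, Hi/w/D/T/In, Hi/w/D/T/Out, Hi/w/W/H/In, Hi/w/W/H/Out, Hi/w/W/T/In, Hi/w/W/T/Out, Hi/x/D/H/In, Hi/x/D/H/Out, Hi/x/D/T/In, Hi/x/D/T/Out, Hi/x/W/H/In, Hi/x/W/H/Out, Hi/x/W/T/In, Hi/x/W/T/Out, Lo/w/D/H/In, Lo/w/D/H/Out, Lo/w/D/T/In, Lo/w/D/T/Out, Lo/w/W/H/In, Lo/w/W/H/Out, Lo/w/W/T/In, Lo/w/W/T/Out, Lo/x/D/H/In, Lo/x/D/H/Out, Lo/x/D/T/In, Lo/x/D/T/Out, Lo/x/W/H/In, Lo/x/W/H/Out, Lo/x/W/T/In, Lo/x/W/T/Out. Columns: e, d.
{Hi/w/D/H/In, Hi/w/D/H/Out, Hi/w/D/T/In, Hi/w/D/T/Out} → row (-3,2) (-3,2)
{Hi/w/W/H/In, Hi/w/W/H/Out} → row (0,3) (0,3)
{Hi/w/W/T/In, Hi/w/W/T/Out} → row (0,-1) (0,-1)
{Hi/x/D/H/In, Hi/x/D/T/In, Hi/x/W/H/In, Hi/x/W/T/In} → row (2,-1) (2,2)
{Hi/x/D/H/Out, Hi/x/D/T/Out, Hi/x/W/H/Out, Hi/x/W/T/Out} → row (2,-1) (1,-3)
{Lo/w/D/H/In, Lo/w/D/H/Out, Lo/w/D/T/In, Lo/w/D/T/Out, Lo/w/W/H/In, Lo/w/W/H/Out, Lo/w/W/T/In, Lo/w/W/T/Out, Lo/x/D/H/In, Lo/x/D/H/Out, Lo/x/D/T/In, Lo/x/D/T/Out, Lo/x/W/H/In, Lo/x/W/H/Out, Lo/x/W/T/In, Lo/x/W/T/Out} → row (1,4) (1,4)
That's 6 distinct rows out of 32 strategies.

6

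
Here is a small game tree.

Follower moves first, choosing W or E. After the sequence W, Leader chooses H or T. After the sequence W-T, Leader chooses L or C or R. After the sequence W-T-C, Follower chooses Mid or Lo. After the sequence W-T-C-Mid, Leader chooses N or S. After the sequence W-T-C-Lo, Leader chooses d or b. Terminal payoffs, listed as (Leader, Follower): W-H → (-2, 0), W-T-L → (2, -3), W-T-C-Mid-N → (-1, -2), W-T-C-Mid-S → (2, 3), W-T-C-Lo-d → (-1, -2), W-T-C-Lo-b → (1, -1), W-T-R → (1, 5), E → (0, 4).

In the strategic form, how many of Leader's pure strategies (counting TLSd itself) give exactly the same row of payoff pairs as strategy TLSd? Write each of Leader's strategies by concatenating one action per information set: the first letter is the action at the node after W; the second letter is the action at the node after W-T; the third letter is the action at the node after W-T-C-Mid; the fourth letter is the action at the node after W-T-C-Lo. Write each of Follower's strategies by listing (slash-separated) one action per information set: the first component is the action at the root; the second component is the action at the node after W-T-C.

Row for TLSd (columns W/Mid, W/Lo, E/Mid, E/Lo): (2,-3) (2,-3) (0,4) (0,4).
Under TLSd, Leader's choice at the node after W-T-C-Mid and at the node after W-T-C-Lo can never be reached regardless of what Follower does, so varying those choices leaves every outcome unchanged.
Holding the reachable choices fixed and varying the unreachable ones freely already gives 2 × 2 = 4 equivalent strategies.
No other strategy reproduces this row, so those 4 are the full class: TLNd, TLNb, TLSd, TLSb.

4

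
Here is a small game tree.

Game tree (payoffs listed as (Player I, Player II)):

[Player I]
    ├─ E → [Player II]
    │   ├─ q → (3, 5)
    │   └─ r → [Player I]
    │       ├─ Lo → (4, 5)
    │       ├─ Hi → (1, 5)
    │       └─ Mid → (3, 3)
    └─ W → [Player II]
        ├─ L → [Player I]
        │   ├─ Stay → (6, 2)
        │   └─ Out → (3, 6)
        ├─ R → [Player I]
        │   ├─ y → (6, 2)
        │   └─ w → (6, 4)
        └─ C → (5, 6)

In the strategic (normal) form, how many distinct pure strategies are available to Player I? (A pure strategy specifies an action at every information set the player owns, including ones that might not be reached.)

Player I owns the root with actions {E, W} — two choices.
Player I owns the node after E-r with actions {Lo, Hi, Mid} — three choices.
Player I owns the node after W-L with actions {Stay, Out} — two choices.
Player I owns the node after W-R with actions {y, w} — two choices.
A pure strategy fixes one action at each information set independently, so the count is the product 2 × 3 × 2 × 2 = 24.

24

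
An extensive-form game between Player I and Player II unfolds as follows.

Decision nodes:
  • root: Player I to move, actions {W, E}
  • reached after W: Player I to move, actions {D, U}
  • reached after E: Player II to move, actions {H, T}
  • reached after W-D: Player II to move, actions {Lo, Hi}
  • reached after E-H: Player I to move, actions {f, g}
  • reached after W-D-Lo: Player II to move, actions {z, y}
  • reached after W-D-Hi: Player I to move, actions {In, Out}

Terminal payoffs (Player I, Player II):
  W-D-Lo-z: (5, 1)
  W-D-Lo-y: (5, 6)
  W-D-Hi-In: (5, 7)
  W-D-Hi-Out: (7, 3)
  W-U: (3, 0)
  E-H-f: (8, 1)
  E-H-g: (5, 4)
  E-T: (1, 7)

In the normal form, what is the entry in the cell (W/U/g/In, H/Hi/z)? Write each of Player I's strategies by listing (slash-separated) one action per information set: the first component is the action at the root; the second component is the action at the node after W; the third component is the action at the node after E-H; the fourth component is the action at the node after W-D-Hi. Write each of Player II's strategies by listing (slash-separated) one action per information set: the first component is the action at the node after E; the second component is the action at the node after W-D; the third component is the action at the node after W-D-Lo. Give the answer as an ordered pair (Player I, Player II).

Trace the play path from the root:
  Player I plays W
  Player I plays U at [W]
→ terminal payoff (3, 0).
(Player I's choice at the node after E-H is never reached on this path, so it doesn't affect the outcome.)

(3, 0)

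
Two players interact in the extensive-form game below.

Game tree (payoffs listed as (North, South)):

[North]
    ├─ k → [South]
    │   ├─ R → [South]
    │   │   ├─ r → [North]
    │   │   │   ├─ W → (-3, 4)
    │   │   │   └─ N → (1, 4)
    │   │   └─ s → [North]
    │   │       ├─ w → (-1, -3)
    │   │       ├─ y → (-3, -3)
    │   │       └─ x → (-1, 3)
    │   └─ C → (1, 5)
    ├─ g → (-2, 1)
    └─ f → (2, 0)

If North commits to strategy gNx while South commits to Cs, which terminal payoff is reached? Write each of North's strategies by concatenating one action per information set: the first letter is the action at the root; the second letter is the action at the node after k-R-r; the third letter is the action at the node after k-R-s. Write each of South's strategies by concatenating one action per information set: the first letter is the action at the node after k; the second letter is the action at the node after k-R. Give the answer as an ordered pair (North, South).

Trace the play path from the root:
  North plays g
→ terminal payoff (-2, 1).
(North's choice at the node after k-R-r is never reached on this path, so it doesn't affect the outcome.)

(-2, 1)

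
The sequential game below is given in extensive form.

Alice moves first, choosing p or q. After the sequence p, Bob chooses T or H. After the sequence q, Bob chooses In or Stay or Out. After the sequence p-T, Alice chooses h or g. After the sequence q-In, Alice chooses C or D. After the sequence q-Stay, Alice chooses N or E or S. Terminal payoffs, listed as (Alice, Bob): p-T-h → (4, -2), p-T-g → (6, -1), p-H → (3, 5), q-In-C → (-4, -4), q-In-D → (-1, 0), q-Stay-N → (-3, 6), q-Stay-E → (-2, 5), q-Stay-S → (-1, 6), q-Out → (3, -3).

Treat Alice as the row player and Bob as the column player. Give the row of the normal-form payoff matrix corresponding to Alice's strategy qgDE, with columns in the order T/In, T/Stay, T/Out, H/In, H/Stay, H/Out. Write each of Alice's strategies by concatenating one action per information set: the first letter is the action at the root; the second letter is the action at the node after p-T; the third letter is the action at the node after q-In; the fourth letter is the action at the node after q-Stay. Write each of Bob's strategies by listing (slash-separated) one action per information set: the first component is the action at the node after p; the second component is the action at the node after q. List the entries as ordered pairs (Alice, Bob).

vs T/In: Alice plays q → Bob plays In at [q] → Alice plays D at [q-In] → (-1, 0)
vs T/Stay: Alice plays q → Bob plays Stay at [q] → Alice plays E at [q-Stay] → (-2, 5)
vs T/Out: Alice plays q → Bob plays Out at [q] → (3, -3)
vs H/In: Alice plays q → Bob plays In at [q] → Alice plays D at [q-In] → (-1, 0)
vs H/Stay: Alice plays q → Bob plays Stay at [q] → Alice plays E at [q-Stay] → (-2, 5)
vs H/Out: Alice plays q → Bob plays Out at [q] → (3, -3)

(-1,0) (-2,5) (3,-3) (-1,0) (-2,5) (3,-3)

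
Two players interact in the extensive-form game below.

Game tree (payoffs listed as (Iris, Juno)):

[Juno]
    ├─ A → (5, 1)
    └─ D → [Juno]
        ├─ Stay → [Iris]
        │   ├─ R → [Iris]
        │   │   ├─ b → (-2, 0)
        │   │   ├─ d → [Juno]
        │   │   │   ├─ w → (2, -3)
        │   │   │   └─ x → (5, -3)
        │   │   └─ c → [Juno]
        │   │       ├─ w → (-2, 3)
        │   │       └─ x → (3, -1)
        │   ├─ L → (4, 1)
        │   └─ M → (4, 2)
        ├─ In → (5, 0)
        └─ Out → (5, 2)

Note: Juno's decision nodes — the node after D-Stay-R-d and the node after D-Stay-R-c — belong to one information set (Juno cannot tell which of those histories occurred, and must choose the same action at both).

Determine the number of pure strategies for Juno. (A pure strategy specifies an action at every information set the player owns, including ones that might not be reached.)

Juno owns the root with actions {A, D} — two choices.
Juno owns the node after D with actions {Stay, In, Out} — three choices.
Juno owns the information set {D-Stay-R-d, D-Stay-R-c} with actions {w, x} — two choices.
A pure strategy fixes one action at each information set independently, so the count is the product 2 × 3 × 2 = 12.

12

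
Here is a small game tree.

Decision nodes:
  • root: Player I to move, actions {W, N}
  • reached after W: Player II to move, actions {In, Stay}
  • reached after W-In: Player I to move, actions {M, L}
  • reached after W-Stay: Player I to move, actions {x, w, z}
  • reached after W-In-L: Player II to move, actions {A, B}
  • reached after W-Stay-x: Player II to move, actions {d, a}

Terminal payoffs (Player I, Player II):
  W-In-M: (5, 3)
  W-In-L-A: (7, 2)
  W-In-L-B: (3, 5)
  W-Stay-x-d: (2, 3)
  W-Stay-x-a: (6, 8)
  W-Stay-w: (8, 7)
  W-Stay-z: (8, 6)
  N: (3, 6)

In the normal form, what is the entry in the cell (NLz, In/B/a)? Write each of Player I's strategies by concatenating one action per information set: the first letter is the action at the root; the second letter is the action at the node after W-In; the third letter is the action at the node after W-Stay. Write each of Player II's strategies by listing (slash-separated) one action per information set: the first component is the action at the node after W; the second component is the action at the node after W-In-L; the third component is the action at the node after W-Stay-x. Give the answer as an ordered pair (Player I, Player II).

(3, 6)

Trace the play path from the root:
  Player I plays N
→ terminal payoff (3, 6).
(Player I's choice at the node after W-In is never reached on this path, so it doesn't affect the outcome.)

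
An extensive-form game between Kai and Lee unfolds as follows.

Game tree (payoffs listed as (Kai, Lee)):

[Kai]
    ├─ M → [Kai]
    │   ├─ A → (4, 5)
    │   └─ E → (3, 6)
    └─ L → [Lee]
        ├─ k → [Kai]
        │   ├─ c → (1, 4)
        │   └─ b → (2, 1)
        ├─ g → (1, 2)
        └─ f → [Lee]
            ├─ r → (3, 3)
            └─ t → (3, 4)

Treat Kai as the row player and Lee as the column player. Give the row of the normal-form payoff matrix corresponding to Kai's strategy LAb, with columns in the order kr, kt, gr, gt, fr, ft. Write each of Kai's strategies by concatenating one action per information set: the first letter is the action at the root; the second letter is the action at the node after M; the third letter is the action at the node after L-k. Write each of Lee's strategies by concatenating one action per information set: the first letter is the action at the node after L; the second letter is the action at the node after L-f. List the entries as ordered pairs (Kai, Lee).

vs kr: Kai plays L → Lee plays k at [L] → Kai plays b at [L-k] → (2, 1)
vs kt: Kai plays L → Lee plays k at [L] → Kai plays b at [L-k] → (2, 1)
vs gr: Kai plays L → Lee plays g at [L] → (1, 2)
vs gt: Kai plays L → Lee plays g at [L] → (1, 2)
vs fr: Kai plays L → Lee plays f at [L] → Lee plays r at [L-f] → (3, 3)
vs ft: Kai plays L → Lee plays f at [L] → Lee plays t at [L-f] → (3, 4)

(2,1) (2,1) (1,2) (1,2) (3,3) (3,4)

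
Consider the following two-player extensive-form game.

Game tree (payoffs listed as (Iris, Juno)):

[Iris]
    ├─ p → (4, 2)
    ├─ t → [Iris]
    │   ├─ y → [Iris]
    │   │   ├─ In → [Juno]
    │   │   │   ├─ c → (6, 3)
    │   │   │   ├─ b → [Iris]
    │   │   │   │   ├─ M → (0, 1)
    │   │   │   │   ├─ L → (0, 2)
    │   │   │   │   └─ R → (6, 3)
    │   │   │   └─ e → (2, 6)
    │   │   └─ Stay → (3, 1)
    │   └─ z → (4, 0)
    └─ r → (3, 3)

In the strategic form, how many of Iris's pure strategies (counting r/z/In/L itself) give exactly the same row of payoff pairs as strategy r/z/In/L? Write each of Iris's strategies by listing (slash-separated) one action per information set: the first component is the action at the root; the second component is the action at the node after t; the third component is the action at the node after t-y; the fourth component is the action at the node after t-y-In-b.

12

Row for r/z/In/L (columns c, b, e): (3,3) (3,3) (3,3).
Under r/z/In/L, Iris's choice at the node after t and at the node after t-y and at the node after t-y-In-b can never be reached regardless of what Juno does, so varying those choices leaves every outcome unchanged.
Holding the reachable choices fixed and varying the unreachable ones freely already gives 2 × 2 × 3 = 12 equivalent strategies.
No other strategy reproduces this row, so those 12 are the full class: r/y/In/M, r/y/In/L, r/y/In/R, r/y/Stay/M, r/y/Stay/L, r/y/Stay/R, r/z/In/M, r/z/In/L, r/z/In/R, r/z/Stay/M, r/z/Stay/L, r/z/Stay/R.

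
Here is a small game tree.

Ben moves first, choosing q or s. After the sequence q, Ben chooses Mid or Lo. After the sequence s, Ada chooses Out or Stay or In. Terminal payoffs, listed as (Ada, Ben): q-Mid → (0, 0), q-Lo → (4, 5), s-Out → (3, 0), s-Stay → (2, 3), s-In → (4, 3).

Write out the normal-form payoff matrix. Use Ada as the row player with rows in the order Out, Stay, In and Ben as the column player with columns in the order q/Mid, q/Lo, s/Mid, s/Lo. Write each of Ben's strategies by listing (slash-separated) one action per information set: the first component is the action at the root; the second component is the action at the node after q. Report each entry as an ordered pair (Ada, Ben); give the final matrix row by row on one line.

Out: (0,0) (4,5) (3,0) (3,0) | Stay: (0,0) (4,5) (2,3) (2,3) | In: (0,0) (4,5) (4,3) (4,3)

Row Out: q/Mid→(0,0), q/Lo→(4,5), s/Mid→(3,0), s/Lo→(3,0)
Row Stay: q/Mid→(0,0), q/Lo→(4,5), s/Mid→(2,3), s/Lo→(2,3)
Row In: q/Mid→(0,0), q/Lo→(4,5), s/Mid→(4,3), s/Lo→(4,3)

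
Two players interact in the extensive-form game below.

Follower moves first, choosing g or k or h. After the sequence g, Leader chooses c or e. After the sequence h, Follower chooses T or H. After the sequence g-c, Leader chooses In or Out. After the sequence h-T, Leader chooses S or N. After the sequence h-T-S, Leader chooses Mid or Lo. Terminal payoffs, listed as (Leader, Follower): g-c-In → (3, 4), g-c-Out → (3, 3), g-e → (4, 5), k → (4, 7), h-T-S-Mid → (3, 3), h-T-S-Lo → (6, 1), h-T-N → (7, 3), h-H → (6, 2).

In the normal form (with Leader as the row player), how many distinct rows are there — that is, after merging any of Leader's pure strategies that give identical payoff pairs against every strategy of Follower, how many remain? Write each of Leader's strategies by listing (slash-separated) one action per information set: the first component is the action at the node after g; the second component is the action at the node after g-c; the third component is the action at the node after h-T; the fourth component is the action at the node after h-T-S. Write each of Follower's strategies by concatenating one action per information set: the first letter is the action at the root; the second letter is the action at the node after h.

Leader has 16 pure strategies: c/In/S/Mid, c/In/S/Lo, c/In/N/Mid, c/In/N/Lo, c/Out/S/Mid, c/Out/S/Lo, c/Out/N/Mid, c/Out/N/Lo, e/In/S/Mid, e/In/S/Lo, e/In/N/Mid, e/In/N/Lo, e/Out/S/Mid, e/Out/S/Lo, e/Out/N/Mid, e/Out/N/Lo. Columns: gT, gH, kT, kH, hT, hH.
{c/In/S/Mid} → row (3,4) (3,4) (4,7) (4,7) (3,3) (6,2)
{c/In/S/Lo} → row (3,4) (3,4) (4,7) (4,7) (6,1) (6,2)
{c/In/N/Mid, c/In/N/Lo} → row (3,4) (3,4) (4,7) (4,7) (7,3) (6,2)
{c/Out/S/Mid} → row (3,3) (3,3) (4,7) (4,7) (3,3) (6,2)
{c/Out/S/Lo} → row (3,3) (3,3) (4,7) (4,7) (6,1) (6,2)
{c/Out/N/Mid, c/Out/N/Lo} → row (3,3) (3,3) (4,7) (4,7) (7,3) (6,2)
{e/In/S/Mid, e/Out/S/Mid} → row (4,5) (4,5) (4,7) (4,7) (3,3) (6,2)
{e/In/S/Lo, e/Out/S/Lo} → row (4,5) (4,5) (4,7) (4,7) (6,1) (6,2)
{e/In/N/Mid, e/In/N/Lo, e/Out/N/Mid, e/Out/N/Lo} → row (4,5) (4,5) (4,7) (4,7) (7,3) (6,2)
That's 9 distinct rows out of 16 strategies.

9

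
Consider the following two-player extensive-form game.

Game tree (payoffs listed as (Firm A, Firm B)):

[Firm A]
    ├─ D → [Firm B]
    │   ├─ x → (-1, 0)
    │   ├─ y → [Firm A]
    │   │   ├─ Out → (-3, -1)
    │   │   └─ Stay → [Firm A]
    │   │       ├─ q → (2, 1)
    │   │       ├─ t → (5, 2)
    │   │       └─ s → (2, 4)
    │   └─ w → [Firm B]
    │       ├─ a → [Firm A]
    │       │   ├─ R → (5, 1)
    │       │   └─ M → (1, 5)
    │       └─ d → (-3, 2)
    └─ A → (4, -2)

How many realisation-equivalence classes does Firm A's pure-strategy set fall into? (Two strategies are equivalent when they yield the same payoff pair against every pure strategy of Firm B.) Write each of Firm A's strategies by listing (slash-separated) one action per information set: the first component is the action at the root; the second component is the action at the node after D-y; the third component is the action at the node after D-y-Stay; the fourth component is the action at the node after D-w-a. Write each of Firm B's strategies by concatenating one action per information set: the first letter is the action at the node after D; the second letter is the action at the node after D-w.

Firm A has 24 pure strategies: D/Out/q/R, D/Out/q/M, D/Out/t/R, D/Out/t/M, D/Out/s/R, D/Out/s/M, D/Stay/q/R, D/Stay/q/M, D/Stay/t/R, D/Stay/t/M, D/Stay/s/R, D/Stay/s/M, A/Out/q/R, A/Out/q/M, A/Out/t/R, A/Out/t/M, A/Out/s/R, A/Out/s/M, A/Stay/q/R, A/Stay/q/M, A/Stay/t/R, A/Stay/t/M, A/Stay/s/R, A/Stay/s/M. Columns: xa, xd, ya, yd, wa, wd.
{D/Out/q/R, D/Out/t/R, D/Out/s/R} → row (-1,0) (-1,0) (-3,-1) (-3,-1) (5,1) (-3,2)
{D/Out/q/M, D/Out/t/M, D/Out/s/M} → row (-1,0) (-1,0) (-3,-1) (-3,-1) (1,5) (-3,2)
{D/Stay/q/R} → row (-1,0) (-1,0) (2,1) (2,1) (5,1) (-3,2)
{D/Stay/q/M} → row (-1,0) (-1,0) (2,1) (2,1) (1,5) (-3,2)
{D/Stay/t/R} → row (-1,0) (-1,0) (5,2) (5,2) (5,1) (-3,2)
{D/Stay/t/M} → row (-1,0) (-1,0) (5,2) (5,2) (1,5) (-3,2)
{D/Stay/s/R} → row (-1,0) (-1,0) (2,4) (2,4) (5,1) (-3,2)
{D/Stay/s/M} → row (-1,0) (-1,0) (2,4) (2,4) (1,5) (-3,2)
{A/Out/q/R, A/Out/q/M, A/Out/t/R, A/Out/t/M, A/Out/s/R, A/Out/s/M, A/Stay/q/R, A/Stay/q/M, A/Stay/t/R, A/Stay/t/M, A/Stay/s/R, A/Stay/s/M} → row (4,-2) (4,-2) (4,-2) (4,-2) (4,-2) (4,-2)
That's 9 distinct rows out of 24 strategies.

9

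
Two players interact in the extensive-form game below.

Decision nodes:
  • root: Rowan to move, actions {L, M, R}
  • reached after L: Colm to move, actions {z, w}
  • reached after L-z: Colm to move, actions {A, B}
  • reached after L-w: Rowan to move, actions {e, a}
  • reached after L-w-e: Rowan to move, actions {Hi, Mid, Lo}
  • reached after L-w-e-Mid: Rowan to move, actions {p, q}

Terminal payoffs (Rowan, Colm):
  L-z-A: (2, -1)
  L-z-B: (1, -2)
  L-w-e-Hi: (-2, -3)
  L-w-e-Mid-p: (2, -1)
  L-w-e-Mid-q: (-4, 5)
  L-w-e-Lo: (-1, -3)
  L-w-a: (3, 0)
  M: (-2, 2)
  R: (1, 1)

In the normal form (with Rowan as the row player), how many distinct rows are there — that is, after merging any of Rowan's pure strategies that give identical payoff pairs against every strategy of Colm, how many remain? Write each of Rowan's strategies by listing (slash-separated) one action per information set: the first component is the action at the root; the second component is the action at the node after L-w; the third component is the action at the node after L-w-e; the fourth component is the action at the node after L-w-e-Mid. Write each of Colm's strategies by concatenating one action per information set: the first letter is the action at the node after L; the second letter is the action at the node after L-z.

7

Rowan has 36 pure strategies: L/e/Hi/p, L/e/Hi/q, L/e/Mid/p, L/e/Mid/q, L/e/Lo/p, L/e/Lo/q, L/a/Hi/p, L/a/Hi/q, L/a/Mid/p, L/a/Mid/q, L/a/Lo/p, L/a/Lo/q, M/e/Hi/p, M/e/Hi/q, M/e/Mid/p, M/e/Mid/q, M/e/Lo/p, M/e/Lo/q, M/a/Hi/p, M/a/Hi/q, M/a/Mid/p, M/a/Mid/q, M/a/Lo/p, M/a/Lo/q, R/e/Hi/p, R/e/Hi/q, R/e/Mid/p, R/e/Mid/q, R/e/Lo/p, R/e/Lo/q, R/a/Hi/p, R/a/Hi/q, R/a/Mid/p, R/a/Mid/q, R/a/Lo/p, R/a/Lo/q. Columns: zA, zB, wA, wB.
{L/e/Hi/p, L/e/Hi/q} → row (2,-1) (1,-2) (-2,-3) (-2,-3)
{L/e/Mid/p} → row (2,-1) (1,-2) (2,-1) (2,-1)
{L/e/Mid/q} → row (2,-1) (1,-2) (-4,5) (-4,5)
{L/e/Lo/p, L/e/Lo/q} → row (2,-1) (1,-2) (-1,-3) (-1,-3)
{L/a/Hi/p, L/a/Hi/q, L/a/Mid/p, L/a/Mid/q, L/a/Lo/p, L/a/Lo/q} → row (2,-1) (1,-2) (3,0) (3,0)
{M/e/Hi/p, M/e/Hi/q, M/e/Mid/p, M/e/Mid/q, M/e/Lo/p, M/e/Lo/q, M/a/Hi/p, M/a/Hi/q, M/a/Mid/p, M/a/Mid/q, M/a/Lo/p, M/a/Lo/q} → row (-2,2) (-2,2) (-2,2) (-2,2)
{R/e/Hi/p, R/e/Hi/q, R/e/Mid/p, R/e/Mid/q, R/e/Lo/p, R/e/Lo/q, R/a/Hi/p, R/a/Hi/q, R/a/Mid/p, R/a/Mid/q, R/a/Lo/p, R/a/Lo/q} → row (1,1) (1,1) (1,1) (1,1)
That's 7 distinct rows out of 36 strategies.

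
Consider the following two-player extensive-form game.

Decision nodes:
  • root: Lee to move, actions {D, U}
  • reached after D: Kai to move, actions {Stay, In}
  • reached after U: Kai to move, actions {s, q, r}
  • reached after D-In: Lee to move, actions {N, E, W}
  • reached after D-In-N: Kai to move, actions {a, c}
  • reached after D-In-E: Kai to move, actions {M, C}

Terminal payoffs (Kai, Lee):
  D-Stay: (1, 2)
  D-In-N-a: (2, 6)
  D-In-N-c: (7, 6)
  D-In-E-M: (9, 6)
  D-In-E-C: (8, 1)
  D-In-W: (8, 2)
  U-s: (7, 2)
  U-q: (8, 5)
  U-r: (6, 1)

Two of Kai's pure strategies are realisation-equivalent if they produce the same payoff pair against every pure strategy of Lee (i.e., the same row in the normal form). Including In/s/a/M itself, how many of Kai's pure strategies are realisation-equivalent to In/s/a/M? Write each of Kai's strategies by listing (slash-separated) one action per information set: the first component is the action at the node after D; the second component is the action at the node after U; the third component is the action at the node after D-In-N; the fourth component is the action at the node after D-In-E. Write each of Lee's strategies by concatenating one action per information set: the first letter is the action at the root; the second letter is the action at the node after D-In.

Row for In/s/a/M (columns DN, DE, DW, UN, UE, UW): (2,6) (9,6) (8,2) (7,2) (7,2) (7,2).
Every one of Kai's information sets is on the play path for some reply by Lee when Kai follows In/s/a/M.
Changing the action at any of them therefore changes at least one column, so only In/s/a/M itself gives this row.

1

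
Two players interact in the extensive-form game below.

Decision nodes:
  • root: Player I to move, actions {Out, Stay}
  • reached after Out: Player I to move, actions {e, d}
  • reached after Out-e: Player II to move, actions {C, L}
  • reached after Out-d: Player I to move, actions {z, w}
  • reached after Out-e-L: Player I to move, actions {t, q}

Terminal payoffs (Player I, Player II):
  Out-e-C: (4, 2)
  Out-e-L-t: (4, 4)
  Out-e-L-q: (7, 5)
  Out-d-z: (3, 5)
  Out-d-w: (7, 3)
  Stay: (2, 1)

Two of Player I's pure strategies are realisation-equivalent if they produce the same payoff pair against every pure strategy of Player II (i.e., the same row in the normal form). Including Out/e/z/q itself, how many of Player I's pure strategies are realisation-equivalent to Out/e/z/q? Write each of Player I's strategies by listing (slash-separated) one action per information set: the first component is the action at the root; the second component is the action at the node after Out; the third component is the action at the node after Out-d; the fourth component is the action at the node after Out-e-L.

2

Row for Out/e/z/q (columns C, L): (4,2) (7,5).
Under Out/e/z/q, Player I's choice at the node after Out-d can never be reached regardless of what Player II does, so varying those choices leaves every outcome unchanged.
Holding the reachable choices fixed and varying the unreachable one freely already gives 2 equivalent strategies.
No other strategy reproduces this row, so those 2 are the full class: Out/e/z/q, Out/e/w/q.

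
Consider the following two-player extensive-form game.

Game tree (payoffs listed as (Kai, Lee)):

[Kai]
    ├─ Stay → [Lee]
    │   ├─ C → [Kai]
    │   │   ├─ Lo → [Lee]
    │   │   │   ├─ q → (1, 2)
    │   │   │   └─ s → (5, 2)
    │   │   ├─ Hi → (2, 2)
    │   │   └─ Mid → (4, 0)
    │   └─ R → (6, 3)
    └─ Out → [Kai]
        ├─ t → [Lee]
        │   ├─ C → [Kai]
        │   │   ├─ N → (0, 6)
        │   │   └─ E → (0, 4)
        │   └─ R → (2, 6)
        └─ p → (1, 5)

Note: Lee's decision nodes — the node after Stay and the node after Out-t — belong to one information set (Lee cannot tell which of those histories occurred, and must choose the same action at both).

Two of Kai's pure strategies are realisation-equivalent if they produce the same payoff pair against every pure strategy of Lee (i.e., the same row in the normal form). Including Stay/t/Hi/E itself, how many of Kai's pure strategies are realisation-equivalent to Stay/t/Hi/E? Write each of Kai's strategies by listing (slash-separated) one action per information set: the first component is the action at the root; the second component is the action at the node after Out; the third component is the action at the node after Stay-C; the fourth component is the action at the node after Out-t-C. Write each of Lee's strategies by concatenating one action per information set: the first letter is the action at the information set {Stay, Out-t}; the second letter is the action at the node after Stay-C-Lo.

Row for Stay/t/Hi/E (columns Cq, Cs, Rq, Rs): (2,2) (2,2) (6,3) (6,3).
Under Stay/t/Hi/E, Kai's choice at the node after Out and at the node after Out-t-C can never be reached regardless of what Lee does, so varying those choices leaves every outcome unchanged.
Holding the reachable choices fixed and varying the unreachable ones freely already gives 2 × 2 = 4 equivalent strategies.
No other strategy reproduces this row, so those 4 are the full class: Stay/t/Hi/N, Stay/t/Hi/E, Stay/p/Hi/N, Stay/p/Hi/E.

4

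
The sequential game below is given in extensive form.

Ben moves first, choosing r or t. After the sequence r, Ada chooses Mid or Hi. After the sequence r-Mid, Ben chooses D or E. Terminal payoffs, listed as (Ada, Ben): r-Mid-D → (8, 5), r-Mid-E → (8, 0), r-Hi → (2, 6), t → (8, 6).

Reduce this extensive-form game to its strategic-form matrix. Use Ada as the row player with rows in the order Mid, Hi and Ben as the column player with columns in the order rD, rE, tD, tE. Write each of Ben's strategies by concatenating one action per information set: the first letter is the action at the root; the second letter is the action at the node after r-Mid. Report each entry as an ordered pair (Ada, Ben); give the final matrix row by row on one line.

Row Mid: rD→(8,5), rE→(8,0), tD→(8,6), tE→(8,6)
Row Hi: rD→(2,6), rE→(2,6), tD→(8,6), tE→(8,6)

Mid: (8,5) (8,0) (8,6) (8,6) | Hi: (2,6) (2,6) (8,6) (8,6)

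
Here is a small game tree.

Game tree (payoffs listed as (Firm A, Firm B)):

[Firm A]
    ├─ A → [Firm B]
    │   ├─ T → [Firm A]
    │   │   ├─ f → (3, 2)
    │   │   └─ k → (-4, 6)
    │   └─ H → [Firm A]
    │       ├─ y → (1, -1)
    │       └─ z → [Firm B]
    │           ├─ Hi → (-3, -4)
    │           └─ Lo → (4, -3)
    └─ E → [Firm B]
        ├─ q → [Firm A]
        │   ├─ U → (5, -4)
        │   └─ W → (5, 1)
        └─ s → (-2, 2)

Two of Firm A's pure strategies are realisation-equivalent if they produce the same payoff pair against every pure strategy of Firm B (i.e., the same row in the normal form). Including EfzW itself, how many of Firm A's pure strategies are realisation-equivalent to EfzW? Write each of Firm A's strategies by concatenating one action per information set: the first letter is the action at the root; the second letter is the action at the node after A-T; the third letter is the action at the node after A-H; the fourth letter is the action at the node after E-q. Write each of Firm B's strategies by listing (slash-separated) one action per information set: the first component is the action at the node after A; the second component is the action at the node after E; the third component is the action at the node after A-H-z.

Row for EfzW (columns T/q/Hi, T/q/Lo, T/s/Hi, T/s/Lo, H/q/Hi, H/q/Lo, H/s/Hi, H/s/Lo): (5,1) (5,1) (-2,2) (-2,2) (5,1) (5,1) (-2,2) (-2,2).
Under EfzW, Firm A's choice at the node after A-T and at the node after A-H can never be reached regardless of what Firm B does, so varying those choices leaves every outcome unchanged.
Holding the reachable choices fixed and varying the unreachable ones freely already gives 2 × 2 = 4 equivalent strategies.
No other strategy reproduces this row, so those 4 are the full class: EfyW, EfzW, EkyW, EkzW.

4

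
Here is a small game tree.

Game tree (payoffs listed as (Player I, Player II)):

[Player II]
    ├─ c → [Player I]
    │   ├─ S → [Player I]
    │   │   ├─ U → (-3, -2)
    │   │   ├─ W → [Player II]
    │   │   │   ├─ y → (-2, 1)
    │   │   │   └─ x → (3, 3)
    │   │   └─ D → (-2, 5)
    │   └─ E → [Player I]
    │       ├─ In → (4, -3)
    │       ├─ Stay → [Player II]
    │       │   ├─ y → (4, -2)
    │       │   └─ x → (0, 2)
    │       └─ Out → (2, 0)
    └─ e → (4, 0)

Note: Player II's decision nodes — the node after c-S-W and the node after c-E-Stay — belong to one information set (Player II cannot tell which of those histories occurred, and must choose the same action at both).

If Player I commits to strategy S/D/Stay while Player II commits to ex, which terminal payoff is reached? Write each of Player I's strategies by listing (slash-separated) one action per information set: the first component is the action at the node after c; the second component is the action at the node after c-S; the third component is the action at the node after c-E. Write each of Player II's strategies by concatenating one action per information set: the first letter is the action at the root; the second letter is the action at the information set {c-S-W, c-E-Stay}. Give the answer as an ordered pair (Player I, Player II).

(4, 0)

Trace the play path from the root:
  Player II plays e
→ terminal payoff (4, 0).
(Player I's choice at the node after c is never reached on this path, so it doesn't affect the outcome.)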